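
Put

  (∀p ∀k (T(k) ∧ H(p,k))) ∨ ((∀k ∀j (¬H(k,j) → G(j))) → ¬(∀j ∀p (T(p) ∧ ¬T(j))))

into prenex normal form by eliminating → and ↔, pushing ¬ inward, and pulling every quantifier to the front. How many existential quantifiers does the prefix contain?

Rewrite implications/biconditionals: A → B as ¬A ∨ B.
  (∀p ∀k (T(k) ∧ H(p,k))) ∨ ¬(∀k ∀j (¬¬H(k,j) ∨ G(j))) ∨ ¬(∀j ∀p (T(p) ∧ ¬T(j)))
Move each ¬ inward, flipping quantifiers it crosses:
  (∀p ∀k (T(k) ∧ H(p,k))) ∨ (∃k ∃j (¬H(k,j) ∧ ¬G(j))) ∨ (∃j ∃p (¬T(p) ∨ T(j)))
Rename bound variables to avoid capture: k↦y1, j↦w1, p↦x.
  (∀p ∀k (T(k) ∧ H(p,k))) ∨ (∃y1 ∃j (¬H(y1,j) ∧ ¬G(j))) ∨ (∃w1 ∃x (¬T(x) ∨ T(w1)))
Extract every quantifier outward, since the variables are now distinct and don't occur free across branches:
  ∀p ∀k ∃y1 ∃j ∃w1 ∃x (T(k) ∧ H(p,k) ∨ ¬H(y1,j) ∧ ¬G(j) ∨ ¬T(x) ∨ T(w1))
The prefix is ∀p ∀k ∃y1 ∃j ∃w1 ∃x: 2 universal, 4 existential.

4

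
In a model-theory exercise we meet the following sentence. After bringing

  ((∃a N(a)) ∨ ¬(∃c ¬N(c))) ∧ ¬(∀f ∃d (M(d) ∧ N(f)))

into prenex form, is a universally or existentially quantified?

existential

Push ¬ through the quantifiers and connectives to reach negation normal form:
  ((∃a N(a)) ∨ (∀c N(c))) ∧ (∃f ∀d (¬M(d) ∨ ¬N(f)))
All bound variables are already distinct, so no renaming is needed.
Extract every quantifier outward, since the variables are now distinct and don't occur free across branches:
  ∃a ∀c ∃f ∀d ((N(a) ∨ N(c)) ∧ (¬M(d) ∨ ¬N(f)))
The quantifier ∃a sits under an even number of negations, so it remains existential.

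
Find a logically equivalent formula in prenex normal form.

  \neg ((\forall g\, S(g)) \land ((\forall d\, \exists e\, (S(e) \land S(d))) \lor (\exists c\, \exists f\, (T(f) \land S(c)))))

\exists g\, \exists d\, \forall e\, \forall c\, \forall f\, (\neg S(g) \lor (\neg S(e) \lor \neg S(d)) \land (\neg T(f) \lor \neg S(c)))

Drive negations inward (¬∀x A ≡ ∃x ¬A, ¬∃x A ≡ ∀x ¬A, De Morgan for ∧/∨):
  (\exists g\, \neg S(g)) \lor (\exists d\, \forall e\, (\neg S(e) \lor \neg S(d))) \land (\forall c\, \forall f\, (\neg T(f) \lor \neg S(c)))
All bound variables are already distinct, so no renaming is needed.
Pull the quantifiers to the front (each side's bound variable is not free in the other side):
  \exists g\, \exists d\, \forall e\, \forall c\, \forall f\, (\neg S(g) \lor (\neg S(e) \lor \neg S(d)) \land (\neg T(f) \lor \neg S(c)))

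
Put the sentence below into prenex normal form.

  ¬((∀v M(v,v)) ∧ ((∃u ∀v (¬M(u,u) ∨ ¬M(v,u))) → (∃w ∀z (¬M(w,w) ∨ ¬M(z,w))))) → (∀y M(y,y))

∀v ∀u ∃y1 ∃w ∀z ∀y (M(v,v) ∧ (M(u,u) ∧ M(y1,u) ∨ ¬M(w,w) ∨ ¬M(z,w)) ∨ M(y,y))

Eliminate → and ↔ using ¬ and ∨.
  ¬¬((∀v M(v,v)) ∧ (¬(∃u ∀v (¬M(u,u) ∨ ¬M(v,u))) ∨ (∃w ∀z (¬M(w,w) ∨ ¬M(z,w))))) ∨ (∀y M(y,y))
Drive negations inward (¬∀x A ≡ ∃x ¬A, ¬∃x A ≡ ∀x ¬A, De Morgan for ∧/∨):
  (∀v M(v,v)) ∧ ((∀u ∃v (M(u,u) ∧ M(v,u))) ∨ (∃w ∀z (¬M(w,w) ∨ ¬M(z,w)))) ∨ (∀y M(y,y))
Standardize variables apart so no two quantifiers bind the same name: v↦y1.
  (∀v M(v,v)) ∧ ((∀u ∃y1 (M(u,u) ∧ M(y1,u))) ∨ (∃w ∀z (¬M(w,w) ∨ ¬M(z,w)))) ∨ (∀y M(y,y))
Finally move all quantifiers to the prefix:
  ∀v ∀u ∃y1 ∃w ∀z ∀y (M(v,v) ∧ (M(u,u) ∧ M(y1,u) ∨ ¬M(w,w) ∨ ¬M(z,w)) ∨ M(y,y))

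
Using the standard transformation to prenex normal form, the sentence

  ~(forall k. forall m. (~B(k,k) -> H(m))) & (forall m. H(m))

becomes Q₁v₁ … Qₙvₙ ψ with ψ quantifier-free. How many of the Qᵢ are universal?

1

Eliminate → and ↔ using ¬ and ∨.
  ~(forall k. forall m. (~~B(k,k) | H(m))) & (forall m. H(m))
Move each ¬ inward, flipping quantifiers it crosses:
  (exists k. exists m. (~B(k,k) & ~H(m))) & (forall m. H(m))
Rename bound variables to avoid capture: m↦c.
  (exists k. exists m. (~B(k,k) & ~H(m))) & (forall c. H(c))
Finally move all quantifiers to the prefix:
  exists k. exists m. forall c. (~B(k,k) & ~H(m) & H(c))
The prefix is exists k exists m forall c: 1 universal, 2 existential.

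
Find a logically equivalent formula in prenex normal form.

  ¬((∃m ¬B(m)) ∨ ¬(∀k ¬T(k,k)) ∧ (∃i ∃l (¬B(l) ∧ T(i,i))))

∀m ∀k ∀i ∀l (B(m) ∧ (¬T(k,k) ∨ B(l) ∨ ¬T(i,i)))

Move each ¬ inward, flipping quantifiers it crosses:
  (∀m B(m)) ∧ ((∀k ¬T(k,k)) ∨ (∀i ∀l (B(l) ∨ ¬T(i,i))))
All bound variables are already distinct, so no renaming is needed.
Finally move all quantifiers to the prefix:
  ∀m ∀k ∀i ∀l (B(m) ∧ (¬T(k,k) ∨ B(l) ∨ ¬T(i,i)))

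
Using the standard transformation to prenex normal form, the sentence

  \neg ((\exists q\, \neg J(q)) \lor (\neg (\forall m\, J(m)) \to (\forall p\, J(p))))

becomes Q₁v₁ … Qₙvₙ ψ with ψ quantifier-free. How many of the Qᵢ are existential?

Rewrite implications/biconditionals: A → B as ¬A ∨ B.
  \neg ((\exists q\, \neg J(q)) \lor \neg \neg (\forall m\, J(m)) \lor (\forall p\, J(p)))
Drive negations inward (¬∀x A ≡ ∃x ¬A, ¬∃x A ≡ ∀x ¬A, De Morgan for ∧/∨):
  (\forall q\, J(q)) \land (\exists m\, \neg J(m)) \land (\exists p\, \neg J(p))
Pull the quantifiers to the front (each side's bound variable is not free in the other side):
  \forall q\, \exists m\, \exists p\, (J(q) \land \neg J(m) \land \neg J(p))
The prefix is \forall q \exists m \exists p: 1 universal, 2 existential.

2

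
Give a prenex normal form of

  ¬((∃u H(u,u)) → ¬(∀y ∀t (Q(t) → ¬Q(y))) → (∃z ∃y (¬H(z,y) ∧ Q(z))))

First replace A → B with ¬A ∨ B.
  ¬(¬(∃u H(u,u)) ∨ ¬¬(∀y ∀t (¬Q(t) ∨ ¬Q(y))) ∨ (∃z ∃y (¬H(z,y) ∧ Q(z))))
Drive negations inward (¬∀x A ≡ ∃x ¬A, ¬∃x A ≡ ∀x ¬A, De Morgan for ∧/∨):
  (∃u H(u,u)) ∧ (∃y ∃t (Q(t) ∧ Q(y))) ∧ (∀z ∀y (H(z,y) ∨ ¬Q(z)))
Give each quantifier a distinct variable: y↦a.
  (∃u H(u,u)) ∧ (∃y ∃t (Q(t) ∧ Q(y))) ∧ (∀z ∀a (H(z,a) ∨ ¬Q(z)))
Finally move all quantifiers to the prefix:
  ∃u ∃y ∃t ∀z ∀a (H(u,u) ∧ Q(t) ∧ Q(y) ∧ (H(z,a) ∨ ¬Q(z)))

∃u ∃y ∃t ∀z ∀a (H(u,u) ∧ Q(t) ∧ Q(y) ∧ (H(z,a) ∨ ¬Q(z)))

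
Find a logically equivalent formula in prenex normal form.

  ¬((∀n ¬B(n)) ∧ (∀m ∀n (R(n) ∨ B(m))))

Push ¬ through the quantifiers and connectives to reach negation normal form:
  (∃n B(n)) ∨ (∃m ∃n (¬R(n) ∧ ¬B(m)))
Rename bound variables to avoid capture: n↦b.
  (∃n B(n)) ∨ (∃m ∃b (¬R(b) ∧ ¬B(m)))
Extract every quantifier outward, since the variables are now distinct and don't occur free across branches:
  ∃n ∃m ∃b (B(n) ∨ ¬R(b) ∧ ¬B(m))

∃n ∃m ∃b (B(n) ∨ ¬R(b) ∧ ¬B(m))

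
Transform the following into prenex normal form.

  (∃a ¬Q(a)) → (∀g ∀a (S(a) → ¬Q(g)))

First replace A → B with ¬A ∨ B.
  ¬(∃a ¬Q(a)) ∨ (∀g ∀a (¬S(a) ∨ ¬Q(g)))
Drive negations inward (¬∀x A ≡ ∃x ¬A, ¬∃x A ≡ ∀x ¬A, De Morgan for ∧/∨):
  (∀a Q(a)) ∨ (∀g ∀a (¬S(a) ∨ ¬Q(g)))
Rename bound variables to avoid capture: a↦u1.
  (∀a Q(a)) ∨ (∀g ∀u1 (¬S(u1) ∨ ¬Q(g)))
Extract every quantifier outward, since the variables are now distinct and don't occur free across branches:
  ∀a ∀g ∀u1 (Q(a) ∨ ¬S(u1) ∨ ¬Q(g))

∀a ∀g ∀u1 (Q(a) ∨ ¬S(u1) ∨ ¬Q(g))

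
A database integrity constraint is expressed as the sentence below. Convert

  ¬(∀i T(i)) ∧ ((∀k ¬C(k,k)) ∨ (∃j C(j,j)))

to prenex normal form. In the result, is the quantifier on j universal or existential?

existential

Move each ¬ inward, flipping quantifiers it crosses:
  (∃i ¬T(i)) ∧ ((∀k ¬C(k,k)) ∨ (∃j C(j,j)))
Pull the quantifiers to the front (each side's bound variable is not free in the other side):
  ∃i ∀k ∃j (¬T(i) ∧ (¬C(k,k) ∨ C(j,j)))
The quantifier ∃j sits under an even number of negations, so it remains existential.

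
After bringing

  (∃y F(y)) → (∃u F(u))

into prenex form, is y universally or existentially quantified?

universal

Eliminate → and ↔ using ¬ and ∨.
  ¬(∃y F(y)) ∨ (∃u F(u))
Drive negations inward (¬∀x A ≡ ∃x ¬A, ¬∃x A ≡ ∀x ¬A, De Morgan for ∧/∨):
  (∀y ¬F(y)) ∨ (∃u F(u))
Pull the quantifiers to the front (each side's bound variable is not free in the other side):
  ∀y ∃u (¬F(y) ∨ F(u))
The quantifier ∃y sits under an odd number of negations (counting the antecedent side of each →), so it flips to ∀y.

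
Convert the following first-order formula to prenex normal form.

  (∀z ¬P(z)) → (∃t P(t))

Rewrite implications/biconditionals: A → B as ¬A ∨ B.
  ¬(∀z ¬P(z)) ∨ (∃t P(t))
Push ¬ through the quantifiers and connectives to reach negation normal form:
  (∃z P(z)) ∨ (∃t P(t))
Pull the quantifiers to the front (each side's bound variable is not free in the other side):
  ∃z ∃t (P(z) ∨ P(t))

∃z ∃t (P(z) ∨ P(t))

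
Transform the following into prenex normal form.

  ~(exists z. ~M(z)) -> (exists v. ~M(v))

exists z. exists v. (~M(z) | ~M(v))

Eliminate → and ↔ using ¬ and ∨.
  ~~(exists z. ~M(z)) | (exists v. ~M(v))
Move each ¬ inward, flipping quantifiers it crosses:
  (exists z. ~M(z)) | (exists v. ~M(v))
All bound variables are already distinct, so no renaming is needed.
Extract every quantifier outward, since the variables are now distinct and don't occur free across branches:
  exists z. exists v. (~M(z) | ~M(v))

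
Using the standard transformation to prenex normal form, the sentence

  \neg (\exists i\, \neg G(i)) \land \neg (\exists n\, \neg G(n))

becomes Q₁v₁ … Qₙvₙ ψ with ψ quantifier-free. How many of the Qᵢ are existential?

0

Push ¬ through the quantifiers and connectives to reach negation normal form:
  (\forall i\, G(i)) \land (\forall n\, G(n))
All bound variables are already distinct, so no renaming is needed.
Finally move all quantifiers to the prefix:
  \forall i\, \forall n\, (G(i) \land G(n))
The prefix is \forall i \forall n: 2 universal, 0 existential.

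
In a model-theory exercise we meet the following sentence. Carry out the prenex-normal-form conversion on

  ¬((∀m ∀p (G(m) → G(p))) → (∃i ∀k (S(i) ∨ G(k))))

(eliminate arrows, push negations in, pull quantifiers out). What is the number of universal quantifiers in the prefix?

3

Rewrite implications/biconditionals: A → B as ¬A ∨ B.
  ¬(¬(∀m ∀p (¬G(m) ∨ G(p))) ∨ (∃i ∀k (S(i) ∨ G(k))))
Push ¬ through the quantifiers and connectives to reach negation normal form:
  (∀m ∀p (¬G(m) ∨ G(p))) ∧ (∀i ∃k (¬S(i) ∧ ¬G(k)))
All bound variables are already distinct, so no renaming is needed.
Pull the quantifiers to the front (each side's bound variable is not free in the other side):
  ∀m ∀p ∀i ∃k ((¬G(m) ∨ G(p)) ∧ ¬S(i) ∧ ¬G(k))
The prefix is ∀m ∀p ∀i ∃k: 3 universal, 1 existential.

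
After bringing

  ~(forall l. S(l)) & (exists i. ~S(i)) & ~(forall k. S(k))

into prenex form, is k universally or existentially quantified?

existential

Move each ¬ inward, flipping quantifiers it crosses:
  (exists l. ~S(l)) & (exists i. ~S(i)) & (exists k. ~S(k))
All bound variables are already distinct, so no renaming is needed.
Pull the quantifiers to the front (each side's bound variable is not free in the other side):
  exists l. exists i. exists k. (~S(l) & ~S(i) & ~S(k))
The quantifier forall k sits under an odd number of negations, so it flips to exists k.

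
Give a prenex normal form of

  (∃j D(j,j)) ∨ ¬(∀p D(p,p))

∃j ∃p (D(j,j) ∨ ¬D(p,p))

Push ¬ through the quantifiers and connectives to reach negation normal form:
  (∃j D(j,j)) ∨ (∃p ¬D(p,p))
Finally move all quantifiers to the prefix:
  ∃j ∃p (D(j,j) ∨ ¬D(p,p))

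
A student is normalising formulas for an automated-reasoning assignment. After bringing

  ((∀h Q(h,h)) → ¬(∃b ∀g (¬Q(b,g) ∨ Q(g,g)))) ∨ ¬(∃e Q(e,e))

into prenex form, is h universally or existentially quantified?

Rewrite implications/biconditionals: A → B as ¬A ∨ B.
  ¬(∀h Q(h,h)) ∨ ¬(∃b ∀g (¬Q(b,g) ∨ Q(g,g))) ∨ ¬(∃e Q(e,e))
Drive negations inward (¬∀x A ≡ ∃x ¬A, ¬∃x A ≡ ∀x ¬A, De Morgan for ∧/∨):
  (∃h ¬Q(h,h)) ∨ (∀b ∃g (Q(b,g) ∧ ¬Q(g,g))) ∨ (∀e ¬Q(e,e))
All bound variables are already distinct, so no renaming is needed.
Extract every quantifier outward, since the variables are now distinct and don't occur free across branches:
  ∃h ∀b ∃g ∀e (¬Q(h,h) ∨ Q(b,g) ∧ ¬Q(g,g) ∨ ¬Q(e,e))
The quantifier ∀h sits under an odd number of negations (counting the antecedent side of each →), so it flips to ∃h.

existential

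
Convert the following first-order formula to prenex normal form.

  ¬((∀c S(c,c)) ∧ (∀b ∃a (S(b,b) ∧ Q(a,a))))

Drive negations inward (¬∀x A ≡ ∃x ¬A, ¬∃x A ≡ ∀x ¬A, De Morgan for ∧/∨):
  (∃c ¬S(c,c)) ∨ (∃b ∀a (¬S(b,b) ∨ ¬Q(a,a)))
Extract every quantifier outward, since the variables are now distinct and don't occur free across branches:
  ∃c ∃b ∀a (¬S(c,c) ∨ ¬S(b,b) ∨ ¬Q(a,a))

∃c ∃b ∀a (¬S(c,c) ∨ ¬S(b,b) ∨ ¬Q(a,a))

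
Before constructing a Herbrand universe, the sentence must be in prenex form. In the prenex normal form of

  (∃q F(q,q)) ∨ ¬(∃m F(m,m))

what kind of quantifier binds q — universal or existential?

Move each ¬ inward, flipping quantifiers it crosses:
  (∃q F(q,q)) ∨ (∀m ¬F(m,m))
All bound variables are already distinct, so no renaming is needed.
Extract every quantifier outward, since the variables are now distinct and don't occur free across branches:
  ∃q ∀m (F(q,q) ∨ ¬F(m,m))
The quantifier ∃q sits under an even number of negations, so it remains existential.

existential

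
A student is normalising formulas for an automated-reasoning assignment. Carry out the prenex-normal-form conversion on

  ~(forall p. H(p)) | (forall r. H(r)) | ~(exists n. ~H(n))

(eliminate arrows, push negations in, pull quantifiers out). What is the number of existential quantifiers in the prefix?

Move each ¬ inward, flipping quantifiers it crosses:
  (exists p. ~H(p)) | (forall r. H(r)) | (forall n. H(n))
All bound variables are already distinct, so no renaming is needed.
Extract every quantifier outward, since the variables are now distinct and don't occur free across branches:
  exists p. forall r. forall n. (~H(p) | H(r) | H(n))
The prefix is exists p forall r forall n: 2 universal, 1 existential.

1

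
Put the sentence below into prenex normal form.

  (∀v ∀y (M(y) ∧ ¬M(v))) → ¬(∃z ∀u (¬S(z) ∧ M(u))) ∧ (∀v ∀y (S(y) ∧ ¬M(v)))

∃v ∃y ∀z ∃u ∀v1 ∀z1 (¬M(y) ∨ M(v) ∨ (S(z) ∨ ¬M(u)) ∧ S(z1) ∧ ¬M(v1))

Eliminate → and ↔ using ¬ and ∨.
  ¬(∀v ∀y (M(y) ∧ ¬M(v))) ∨ ¬(∃z ∀u (¬S(z) ∧ M(u))) ∧ (∀v ∀y (S(y) ∧ ¬M(v)))
Drive negations inward (¬∀x A ≡ ∃x ¬A, ¬∃x A ≡ ∀x ¬A, De Morgan for ∧/∨):
  (∃v ∃y (¬M(y) ∨ M(v))) ∨ (∀z ∃u (S(z) ∨ ¬M(u))) ∧ (∀v ∀y (S(y) ∧ ¬M(v)))
Standardize variables apart so no two quantifiers bind the same name: v↦v1, y↦z1.
  (∃v ∃y (¬M(y) ∨ M(v))) ∨ (∀z ∃u (S(z) ∨ ¬M(u))) ∧ (∀v1 ∀z1 (S(z1) ∧ ¬M(v1)))
Finally move all quantifiers to the prefix:
  ∃v ∃y ∀z ∃u ∀v1 ∀z1 (¬M(y) ∨ M(v) ∨ (S(z) ∨ ¬M(u)) ∧ S(z1) ∧ ¬M(v1))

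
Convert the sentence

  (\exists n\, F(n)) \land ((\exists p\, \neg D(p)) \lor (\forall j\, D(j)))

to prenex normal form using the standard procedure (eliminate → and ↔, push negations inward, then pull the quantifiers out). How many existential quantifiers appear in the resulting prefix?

All bound variables are already distinct, so no renaming is needed.
Extract every quantifier outward, since the variables are now distinct and don't occur free across branches:
  \exists n\, \exists p\, \forall j\, (F(n) \land (\neg D(p) \lor D(j)))
The prefix is \exists n \exists p \forall j: 1 universal, 2 existential.

2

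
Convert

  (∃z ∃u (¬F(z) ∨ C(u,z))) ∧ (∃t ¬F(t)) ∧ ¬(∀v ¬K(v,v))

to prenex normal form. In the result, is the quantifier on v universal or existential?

Move each ¬ inward, flipping quantifiers it crosses:
  (∃z ∃u (¬F(z) ∨ C(u,z))) ∧ (∃t ¬F(t)) ∧ (∃v K(v,v))
All bound variables are already distinct, so no renaming is needed.
Extract every quantifier outward, since the variables are now distinct and don't occur free across branches:
  ∃z ∃u ∃t ∃v ((¬F(z) ∨ C(u,z)) ∧ ¬F(t) ∧ K(v,v))
The quantifier ∀v sits under an odd number of negations, so it flips to ∃v.

existential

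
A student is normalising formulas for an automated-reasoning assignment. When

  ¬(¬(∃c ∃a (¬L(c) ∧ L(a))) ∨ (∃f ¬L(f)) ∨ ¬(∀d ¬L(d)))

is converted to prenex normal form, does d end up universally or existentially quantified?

universal

Push ¬ through the quantifiers and connectives to reach negation normal form:
  (∃c ∃a (¬L(c) ∧ L(a))) ∧ (∀f L(f)) ∧ (∀d ¬L(d))
All bound variables are already distinct, so no renaming is needed.
Pull the quantifiers to the front (each side's bound variable is not free in the other side):
  ∃c ∃a ∀f ∀d (¬L(c) ∧ L(a) ∧ L(f) ∧ ¬L(d))
The quantifier ∀d sits under an even number of negations, so it remains universal.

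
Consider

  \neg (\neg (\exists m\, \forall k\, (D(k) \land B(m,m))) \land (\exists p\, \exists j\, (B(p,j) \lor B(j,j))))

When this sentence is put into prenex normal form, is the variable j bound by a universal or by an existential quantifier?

universal

Push ¬ through the quantifiers and connectives to reach negation normal form:
  (\exists m\, \forall k\, (D(k) \land B(m,m))) \lor (\forall p\, \forall j\, (\neg B(p,j) \land \neg B(j,j)))
Finally move all quantifiers to the prefix:
  \exists m\, \forall k\, \forall p\, \forall j\, (D(k) \land B(m,m) \lor \neg B(p,j) \land \neg B(j,j))
The quantifier \exists j sits under an odd number of negations, so it flips to \forall j.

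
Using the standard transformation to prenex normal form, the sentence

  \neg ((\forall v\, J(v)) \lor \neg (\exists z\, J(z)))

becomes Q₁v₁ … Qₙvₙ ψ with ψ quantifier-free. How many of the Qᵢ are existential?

Push ¬ through the quantifiers and connectives to reach negation normal form:
  (\exists v\, \neg J(v)) \land (\exists z\, J(z))
Finally move all quantifiers to the prefix:
  \exists v\, \exists z\, (\neg J(v) \land J(z))
The prefix is \exists v \exists z: 0 universal, 2 existential.

2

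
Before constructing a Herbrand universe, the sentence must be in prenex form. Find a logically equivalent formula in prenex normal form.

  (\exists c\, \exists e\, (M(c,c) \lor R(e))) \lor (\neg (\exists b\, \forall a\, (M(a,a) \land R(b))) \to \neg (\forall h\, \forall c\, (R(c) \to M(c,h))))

\exists c\, \exists e\, \exists b\, \forall a\, \exists h\, \exists z1\, (M(c,c) \lor R(e) \lor M(a,a) \land R(b) \lor R(z1) \land \neg M(z1,h))

Rewrite implications/biconditionals: A → B as ¬A ∨ B.
  (\exists c\, \exists e\, (M(c,c) \lor R(e))) \lor \neg \neg (\exists b\, \forall a\, (M(a,a) \land R(b))) \lor \neg (\forall h\, \forall c\, (\neg R(c) \lor M(c,h)))
Push ¬ through the quantifiers and connectives to reach negation normal form:
  (\exists c\, \exists e\, (M(c,c) \lor R(e))) \lor (\exists b\, \forall a\, (M(a,a) \land R(b))) \lor (\exists h\, \exists c\, (R(c) \land \neg M(c,h)))
Rename bound variables to avoid capture: c↦z1.
  (\exists c\, \exists e\, (M(c,c) \lor R(e))) \lor (\exists b\, \forall a\, (M(a,a) \land R(b))) \lor (\exists h\, \exists z1\, (R(z1) \land \neg M(z1,h)))
Finally move all quantifiers to the prefix:
  \exists c\, \exists e\, \exists b\, \forall a\, \exists h\, \exists z1\, (M(c,c) \lor R(e) \lor M(a,a) \land R(b) \lor R(z1) \land \neg M(z1,h))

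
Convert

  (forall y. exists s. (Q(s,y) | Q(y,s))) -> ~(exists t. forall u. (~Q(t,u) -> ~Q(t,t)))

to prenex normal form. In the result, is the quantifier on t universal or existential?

universal

Eliminate → and ↔ using ¬ and ∨.
  ~(forall y. exists s. (Q(s,y) | Q(y,s))) | ~(exists t. forall u. (~~Q(t,u) | ~Q(t,t)))
Move each ¬ inward, flipping quantifiers it crosses:
  (exists y. forall s. (~Q(s,y) & ~Q(y,s))) | (forall t. exists u. (~Q(t,u) & Q(t,t)))
All bound variables are already distinct, so no renaming is needed.
Finally move all quantifiers to the prefix:
  exists y. forall s. forall t. exists u. (~Q(s,y) & ~Q(y,s) | ~Q(t,u) & Q(t,t))
The quantifier exists t sits under an odd number of negations (counting the antecedent side of each →), so it flips to forall t.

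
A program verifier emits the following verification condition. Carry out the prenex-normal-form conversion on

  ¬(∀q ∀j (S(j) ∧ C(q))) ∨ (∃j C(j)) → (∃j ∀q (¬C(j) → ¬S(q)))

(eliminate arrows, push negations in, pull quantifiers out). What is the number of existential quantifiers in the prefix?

1

Rewrite implications/biconditionals: A → B as ¬A ∨ B.
  ¬(¬(∀q ∀j (S(j) ∧ C(q))) ∨ (∃j C(j))) ∨ (∃j ∀q (¬¬C(j) ∨ ¬S(q)))
Move each ¬ inward, flipping quantifiers it crosses:
  (∀q ∀j (S(j) ∧ C(q))) ∧ (∀j ¬C(j)) ∨ (∃j ∀q (C(j) ∨ ¬S(q)))
Give each quantifier a distinct variable: j↦u1, j↦c, q↦t.
  (∀q ∀j (S(j) ∧ C(q))) ∧ (∀u1 ¬C(u1)) ∨ (∃c ∀t (C(c) ∨ ¬S(t)))
Extract every quantifier outward, since the variables are now distinct and don't occur free across branches:
  ∀q ∀j ∀u1 ∃c ∀t (S(j) ∧ C(q) ∧ ¬C(u1) ∨ C(c) ∨ ¬S(t))
The prefix is ∀q ∀j ∀u1 ∃c ∀t: 4 universal, 1 existential.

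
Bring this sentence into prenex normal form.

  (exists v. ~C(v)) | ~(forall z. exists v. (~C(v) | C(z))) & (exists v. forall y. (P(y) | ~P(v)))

exists v. exists z. forall u1. exists q. forall y. (~C(v) | C(u1) & ~C(z) & (P(y) | ~P(q)))

Move each ¬ inward, flipping quantifiers it crosses:
  (exists v. ~C(v)) | (exists z. forall v. (C(v) & ~C(z))) & (exists v. forall y. (P(y) | ~P(v)))
Standardize variables apart so no two quantifiers bind the same name: v↦u1, v↦q.
  (exists v. ~C(v)) | (exists z. forall u1. (C(u1) & ~C(z))) & (exists q. forall y. (P(y) | ~P(q)))
Pull the quantifiers to the front (each side's bound variable is not free in the other side):
  exists v. exists z. forall u1. exists q. forall y. (~C(v) | C(u1) & ~C(z) & (P(y) | ~P(q)))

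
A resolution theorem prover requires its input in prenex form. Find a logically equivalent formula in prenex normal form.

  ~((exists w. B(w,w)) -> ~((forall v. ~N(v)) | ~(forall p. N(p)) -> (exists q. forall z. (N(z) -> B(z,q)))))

First replace A → B with ¬A ∨ B.
  ~(~(exists w. B(w,w)) | ~(~((forall v. ~N(v)) | ~(forall p. N(p))) | (exists q. forall z. (~N(z) | B(z,q)))))
Drive negations inward (¬∀x A ≡ ∃x ¬A, ¬∃x A ≡ ∀x ¬A, De Morgan for ∧/∨):
  (exists w. B(w,w)) & ((exists v. N(v)) & (forall p. N(p)) | (exists q. forall z. (~N(z) | B(z,q))))
Extract every quantifier outward, since the variables are now distinct and don't occur free across branches:
  exists w. exists v. forall p. exists q. forall z. (B(w,w) & (N(v) & N(p) | ~N(z) | B(z,q)))

exists w. exists v. forall p. exists q. forall z. (B(w,w) & (N(v) & N(p) | ~N(z) | B(z,q)))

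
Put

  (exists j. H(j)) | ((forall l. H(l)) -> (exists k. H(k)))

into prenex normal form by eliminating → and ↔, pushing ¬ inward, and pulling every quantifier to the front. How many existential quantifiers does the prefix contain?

Eliminate → and ↔ using ¬ and ∨.
  (exists j. H(j)) | ~(forall l. H(l)) | (exists k. H(k))
Drive negations inward (¬∀x A ≡ ∃x ¬A, ¬∃x A ≡ ∀x ¬A, De Morgan for ∧/∨):
  (exists j. H(j)) | (exists l. ~H(l)) | (exists k. H(k))
All bound variables are already distinct, so no renaming is needed.
Finally move all quantifiers to the prefix:
  exists j. exists l. exists k. (H(j) | ~H(l) | H(k))
The prefix is exists j exists l exists k: 0 universal, 3 existential.

3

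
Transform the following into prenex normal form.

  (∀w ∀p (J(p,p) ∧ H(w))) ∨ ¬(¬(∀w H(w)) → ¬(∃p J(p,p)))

Eliminate → and ↔ using ¬ and ∨.
  (∀w ∀p (J(p,p) ∧ H(w))) ∨ ¬(¬¬(∀w H(w)) ∨ ¬(∃p J(p,p)))
Drive negations inward (¬∀x A ≡ ∃x ¬A, ¬∃x A ≡ ∀x ¬A, De Morgan for ∧/∨):
  (∀w ∀p (J(p,p) ∧ H(w))) ∨ (∃w ¬H(w)) ∧ (∃p J(p,p))
Rename bound variables to avoid capture: w↦u, p↦c.
  (∀w ∀p (J(p,p) ∧ H(w))) ∨ (∃u ¬H(u)) ∧ (∃c J(c,c))
Extract every quantifier outward, since the variables are now distinct and don't occur free across branches:
  ∀w ∀p ∃u ∃c (J(p,p) ∧ H(w) ∨ ¬H(u) ∧ J(c,c))

∀w ∀p ∃u ∃c (J(p,p) ∧ H(w) ∨ ¬H(u) ∧ J(c,c))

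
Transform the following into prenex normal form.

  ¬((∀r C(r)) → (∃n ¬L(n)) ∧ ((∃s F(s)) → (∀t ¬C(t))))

∀r ∀n ∃s ∃t (C(r) ∧ (L(n) ∨ F(s) ∧ C(t)))

Eliminate → and ↔ using ¬ and ∨.
  ¬(¬(∀r C(r)) ∨ (∃n ¬L(n)) ∧ (¬(∃s F(s)) ∨ (∀t ¬C(t))))
Push ¬ through the quantifiers and connectives to reach negation normal form:
  (∀r C(r)) ∧ ((∀n L(n)) ∨ (∃s F(s)) ∧ (∃t C(t)))
All bound variables are already distinct, so no renaming is needed.
Pull the quantifiers to the front (each side's bound variable is not free in the other side):
  ∀r ∀n ∃s ∃t (C(r) ∧ (L(n) ∨ F(s) ∧ C(t)))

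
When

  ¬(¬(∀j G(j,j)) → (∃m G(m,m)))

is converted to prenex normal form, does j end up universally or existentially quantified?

Rewrite implications/biconditionals: A → B as ¬A ∨ B.
  ¬(¬¬(∀j G(j,j)) ∨ (∃m G(m,m)))
Push ¬ through the quantifiers and connectives to reach negation normal form:
  (∃j ¬G(j,j)) ∧ (∀m ¬G(m,m))
Pull the quantifiers to the front (each side's bound variable is not free in the other side):
  ∃j ∀m (¬G(j,j) ∧ ¬G(m,m))
The quantifier ∀j sits under an odd number of negations (counting the antecedent side of each →), so it flips to ∃j.

existential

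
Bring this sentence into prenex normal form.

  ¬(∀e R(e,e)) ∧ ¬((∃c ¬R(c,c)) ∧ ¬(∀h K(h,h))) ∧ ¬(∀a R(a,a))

Drive negations inward (¬∀x A ≡ ∃x ¬A, ¬∃x A ≡ ∀x ¬A, De Morgan for ∧/∨):
  (∃e ¬R(e,e)) ∧ ((∀c R(c,c)) ∨ (∀h K(h,h))) ∧ (∃a ¬R(a,a))
All bound variables are already distinct, so no renaming is needed.
Finally move all quantifiers to the prefix:
  ∃e ∀c ∀h ∃a (¬R(e,e) ∧ (R(c,c) ∨ K(h,h)) ∧ ¬R(a,a))

∃e ∀c ∀h ∃a (¬R(e,e) ∧ (R(c,c) ∨ K(h,h)) ∧ ¬R(a,a))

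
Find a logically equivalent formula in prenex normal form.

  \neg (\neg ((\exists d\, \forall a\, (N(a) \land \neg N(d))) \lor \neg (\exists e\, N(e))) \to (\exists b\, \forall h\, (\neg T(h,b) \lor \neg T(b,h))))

Rewrite implications/biconditionals: A → B as ¬A ∨ B.
  \neg (\neg \neg ((\exists d\, \forall a\, (N(a) \land \neg N(d))) \lor \neg (\exists e\, N(e))) \lor (\exists b\, \forall h\, (\neg T(h,b) \lor \neg T(b,h))))
Push ¬ through the quantifiers and connectives to reach negation normal form:
  (\forall d\, \exists a\, (\neg N(a) \lor N(d))) \land (\exists e\, N(e)) \land (\forall b\, \exists h\, (T(h,b) \land T(b,h)))
All bound variables are already distinct, so no renaming is needed.
Extract every quantifier outward, since the variables are now distinct and don't occur free across branches:
  \forall d\, \exists a\, \exists e\, \forall b\, \exists h\, ((\neg N(a) \lor N(d)) \land N(e) \land T(h,b) \land T(b,h))

\forall d\, \exists a\, \exists e\, \forall b\, \exists h\, ((\neg N(a) \lor N(d)) \land N(e) \land T(h,b) \land T(b,h))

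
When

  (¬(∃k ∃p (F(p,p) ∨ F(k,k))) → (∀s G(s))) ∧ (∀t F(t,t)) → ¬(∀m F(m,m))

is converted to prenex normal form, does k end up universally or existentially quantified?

universal

Eliminate → and ↔ using ¬ and ∨.
  ¬((¬¬(∃k ∃p (F(p,p) ∨ F(k,k))) ∨ (∀s G(s))) ∧ (∀t F(t,t))) ∨ ¬(∀m F(m,m))
Push ¬ through the quantifiers and connectives to reach negation normal form:
  (∀k ∀p (¬F(p,p) ∧ ¬F(k,k))) ∧ (∃s ¬G(s)) ∨ (∃t ¬F(t,t)) ∨ (∃m ¬F(m,m))
Extract every quantifier outward, since the variables are now distinct and don't occur free across branches:
  ∀k ∀p ∃s ∃t ∃m (¬F(p,p) ∧ ¬F(k,k) ∧ ¬G(s) ∨ ¬F(t,t) ∨ ¬F(m,m))
The quantifier ∃k sits under an odd number of negations (counting the antecedent side of each →), so it flips to ∀k.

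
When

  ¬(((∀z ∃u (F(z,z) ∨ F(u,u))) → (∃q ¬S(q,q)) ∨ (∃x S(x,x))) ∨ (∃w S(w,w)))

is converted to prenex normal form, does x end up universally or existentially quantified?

universal

Eliminate → and ↔ using ¬ and ∨.
  ¬(¬(∀z ∃u (F(z,z) ∨ F(u,u))) ∨ (∃q ¬S(q,q)) ∨ (∃x S(x,x)) ∨ (∃w S(w,w)))
Push ¬ through the quantifiers and connectives to reach negation normal form:
  (∀z ∃u (F(z,z) ∨ F(u,u))) ∧ (∀q S(q,q)) ∧ (∀x ¬S(x,x)) ∧ (∀w ¬S(w,w))
All bound variables are already distinct, so no renaming is needed.
Pull the quantifiers to the front (each side's bound variable is not free in the other side):
  ∀z ∃u ∀q ∀x ∀w ((F(z,z) ∨ F(u,u)) ∧ S(q,q) ∧ ¬S(x,x) ∧ ¬S(w,w))
The quantifier ∃x sits under an odd number of negations (counting the antecedent side of each →), so it flips to ∀x.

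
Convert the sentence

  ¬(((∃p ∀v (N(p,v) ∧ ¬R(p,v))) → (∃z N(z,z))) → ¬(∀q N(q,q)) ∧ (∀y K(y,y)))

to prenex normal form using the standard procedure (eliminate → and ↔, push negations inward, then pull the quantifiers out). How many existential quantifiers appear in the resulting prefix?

Eliminate → and ↔ using ¬ and ∨.
  ¬(¬(¬(∃p ∀v (N(p,v) ∧ ¬R(p,v))) ∨ (∃z N(z,z))) ∨ ¬(∀q N(q,q)) ∧ (∀y K(y,y)))
Drive negations inward (¬∀x A ≡ ∃x ¬A, ¬∃x A ≡ ∀x ¬A, De Morgan for ∧/∨):
  ((∀p ∃v (¬N(p,v) ∨ R(p,v))) ∨ (∃z N(z,z))) ∧ ((∀q N(q,q)) ∨ (∃y ¬K(y,y)))
All bound variables are already distinct, so no renaming is needed.
Extract every quantifier outward, since the variables are now distinct and don't occur free across branches:
  ∀p ∃v ∃z ∀q ∃y ((¬N(p,v) ∨ R(p,v) ∨ N(z,z)) ∧ (N(q,q) ∨ ¬K(y,y)))
The prefix is ∀p ∃v ∃z ∀q ∃y: 2 universal, 3 existential.

3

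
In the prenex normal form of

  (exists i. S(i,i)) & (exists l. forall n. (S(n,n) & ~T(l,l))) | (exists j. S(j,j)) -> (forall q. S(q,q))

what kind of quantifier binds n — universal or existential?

existential

Eliminate → and ↔ using ¬ and ∨.
  ~((exists i. S(i,i)) & (exists l. forall n. (S(n,n) & ~T(l,l))) | (exists j. S(j,j))) | (forall q. S(q,q))
Drive negations inward (¬∀x A ≡ ∃x ¬A, ¬∃x A ≡ ∀x ¬A, De Morgan for ∧/∨):
  ((forall i. ~S(i,i)) | (forall l. exists n. (~S(n,n) | T(l,l)))) & (forall j. ~S(j,j)) | (forall q. S(q,q))
All bound variables are already distinct, so no renaming is needed.
Extract every quantifier outward, since the variables are now distinct and don't occur free across branches:
  forall i. forall l. exists n. forall j. forall q. ((~S(i,i) | ~S(n,n) | T(l,l)) & ~S(j,j) | S(q,q))
The quantifier forall n sits under an odd number of negations (counting the antecedent side of each →), so it flips to exists n.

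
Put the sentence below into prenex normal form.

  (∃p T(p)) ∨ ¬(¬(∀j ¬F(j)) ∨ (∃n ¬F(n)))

Drive negations inward (¬∀x A ≡ ∃x ¬A, ¬∃x A ≡ ∀x ¬A, De Morgan for ∧/∨):
  (∃p T(p)) ∨ (∀j ¬F(j)) ∧ (∀n F(n))
Finally move all quantifiers to the prefix:
  ∃p ∀j ∀n (T(p) ∨ ¬F(j) ∧ F(n))

∃p ∀j ∀n (T(p) ∨ ¬F(j) ∧ F(n))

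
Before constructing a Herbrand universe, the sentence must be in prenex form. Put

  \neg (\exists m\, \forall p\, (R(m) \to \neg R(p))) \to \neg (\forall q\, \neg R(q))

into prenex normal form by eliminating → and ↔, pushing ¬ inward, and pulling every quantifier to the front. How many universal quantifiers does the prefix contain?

1

First replace A → B with ¬A ∨ B.
  \neg \neg (\exists m\, \forall p\, (\neg R(m) \lor \neg R(p))) \lor \neg (\forall q\, \neg R(q))
Move each ¬ inward, flipping quantifiers it crosses:
  (\exists m\, \forall p\, (\neg R(m) \lor \neg R(p))) \lor (\exists q\, R(q))
Extract every quantifier outward, since the variables are now distinct and don't occur free across branches:
  \exists m\, \forall p\, \exists q\, (\neg R(m) \lor \neg R(p) \lor R(q))
The prefix is \exists m \forall p \exists q: 1 universal, 2 existential.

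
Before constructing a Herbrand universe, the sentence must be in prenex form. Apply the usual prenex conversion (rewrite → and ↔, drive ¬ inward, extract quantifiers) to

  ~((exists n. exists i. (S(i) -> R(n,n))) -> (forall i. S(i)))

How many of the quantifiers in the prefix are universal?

0

First replace A → B with ¬A ∨ B.
  ~(~(exists n. exists i. (~S(i) | R(n,n))) | (forall i. S(i)))
Drive negations inward (¬∀x A ≡ ∃x ¬A, ¬∃x A ≡ ∀x ¬A, De Morgan for ∧/∨):
  (exists n. exists i. (~S(i) | R(n,n))) & (exists i. ~S(i))
Rename bound variables to avoid capture: i↦v.
  (exists n. exists i. (~S(i) | R(n,n))) & (exists v. ~S(v))
Extract every quantifier outward, since the variables are now distinct and don't occur free across branches:
  exists n. exists i. exists v. ((~S(i) | R(n,n)) & ~S(v))
The prefix is exists n exists i exists v: 0 universal, 3 existential.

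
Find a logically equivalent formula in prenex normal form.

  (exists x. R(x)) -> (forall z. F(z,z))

forall x. forall z. (~R(x) | F(z,z))

Rewrite implications/biconditionals: A → B as ¬A ∨ B.
  ~(exists x. R(x)) | (forall z. F(z,z))
Push ¬ through the quantifiers and connectives to reach negation normal form:
  (forall x. ~R(x)) | (forall z. F(z,z))
All bound variables are already distinct, so no renaming is needed.
Finally move all quantifiers to the prefix:
  forall x. forall z. (~R(x) | F(z,z))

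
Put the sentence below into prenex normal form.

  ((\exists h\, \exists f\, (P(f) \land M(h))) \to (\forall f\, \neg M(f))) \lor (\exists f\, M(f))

Eliminate → and ↔ using ¬ and ∨.
  \neg (\exists h\, \exists f\, (P(f) \land M(h))) \lor (\forall f\, \neg M(f)) \lor (\exists f\, M(f))
Push ¬ through the quantifiers and connectives to reach negation normal form:
  (\forall h\, \forall f\, (\neg P(f) \lor \neg M(h))) \lor (\forall f\, \neg M(f)) \lor (\exists f\, M(f))
Standardize variables apart so no two quantifiers bind the same name: f↦u, f↦u1.
  (\forall h\, \forall f\, (\neg P(f) \lor \neg M(h))) \lor (\forall u\, \neg M(u)) \lor (\exists u1\, M(u1))
Extract every quantifier outward, since the variables are now distinct and don't occur free across branches:
  \forall h\, \forall f\, \forall u\, \exists u1\, (\neg P(f) \lor \neg M(h) \lor \neg M(u) \lor M(u1))

\forall h\, \forall f\, \forall u\, \exists u1\, (\neg P(f) \lor \neg M(h) \lor \neg M(u) \lor M(u1))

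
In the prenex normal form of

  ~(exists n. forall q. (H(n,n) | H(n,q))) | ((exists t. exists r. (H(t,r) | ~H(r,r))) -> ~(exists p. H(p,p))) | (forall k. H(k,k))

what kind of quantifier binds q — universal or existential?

First replace A → B with ¬A ∨ B.
  ~(exists n. forall q. (H(n,n) | H(n,q))) | ~(exists t. exists r. (H(t,r) | ~H(r,r))) | ~(exists p. H(p,p)) | (forall k. H(k,k))
Move each ¬ inward, flipping quantifiers it crosses:
  (forall n. exists q. (~H(n,n) & ~H(n,q))) | (forall t. forall r. (~H(t,r) & H(r,r))) | (forall p. ~H(p,p)) | (forall k. H(k,k))
Pull the quantifiers to the front (each side's bound variable is not free in the other side):
  forall n. exists q. forall t. forall r. forall p. forall k. (~H(n,n) & ~H(n,q) | ~H(t,r) & H(r,r) | ~H(p,p) | H(k,k))
The quantifier forall q sits under an odd number of negations (counting the antecedent side of each →), so it flips to exists q.

existential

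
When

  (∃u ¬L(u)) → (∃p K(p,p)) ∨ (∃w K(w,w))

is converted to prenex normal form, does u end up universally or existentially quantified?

First replace A → B with ¬A ∨ B.
  ¬(∃u ¬L(u)) ∨ (∃p K(p,p)) ∨ (∃w K(w,w))
Move each ¬ inward, flipping quantifiers it crosses:
  (∀u L(u)) ∨ (∃p K(p,p)) ∨ (∃w K(w,w))
All bound variables are already distinct, so no renaming is needed.
Finally move all quantifiers to the prefix:
  ∀u ∃p ∃w (L(u) ∨ K(p,p) ∨ K(w,w))
The quantifier ∃u sits under an odd number of negations (counting the antecedent side of each →), so it flips to ∀u.

universal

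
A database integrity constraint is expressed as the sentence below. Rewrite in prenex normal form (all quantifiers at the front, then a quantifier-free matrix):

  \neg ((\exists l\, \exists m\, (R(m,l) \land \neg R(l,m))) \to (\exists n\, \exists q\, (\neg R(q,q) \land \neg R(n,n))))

Eliminate → and ↔ using ¬ and ∨.
  \neg (\neg (\exists l\, \exists m\, (R(m,l) \land \neg R(l,m))) \lor (\exists n\, \exists q\, (\neg R(q,q) \land \neg R(n,n))))
Drive negations inward (¬∀x A ≡ ∃x ¬A, ¬∃x A ≡ ∀x ¬A, De Morgan for ∧/∨):
  (\exists l\, \exists m\, (R(m,l) \land \neg R(l,m))) \land (\forall n\, \forall q\, (R(q,q) \lor R(n,n)))
All bound variables are already distinct, so no renaming is needed.
Finally move all quantifiers to the prefix:
  \exists l\, \exists m\, \forall n\, \forall q\, (R(m,l) \land \neg R(l,m) \land (R(q,q) \lor R(n,n)))

\exists l\, \exists m\, \forall n\, \forall q\, (R(m,l) \land \neg R(l,m) \land (R(q,q) \lor R(n,n)))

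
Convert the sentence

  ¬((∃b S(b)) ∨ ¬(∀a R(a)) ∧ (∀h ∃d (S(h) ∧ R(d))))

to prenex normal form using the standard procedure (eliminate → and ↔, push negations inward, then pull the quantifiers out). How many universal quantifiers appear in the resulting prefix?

3

Drive negations inward (¬∀x A ≡ ∃x ¬A, ¬∃x A ≡ ∀x ¬A, De Morgan for ∧/∨):
  (∀b ¬S(b)) ∧ ((∀a R(a)) ∨ (∃h ∀d (¬S(h) ∨ ¬R(d))))
All bound variables are already distinct, so no renaming is needed.
Finally move all quantifiers to the prefix:
  ∀b ∀a ∃h ∀d (¬S(b) ∧ (R(a) ∨ ¬S(h) ∨ ¬R(d)))
The prefix is ∀b ∀a ∃h ∀d: 3 universal, 1 existential.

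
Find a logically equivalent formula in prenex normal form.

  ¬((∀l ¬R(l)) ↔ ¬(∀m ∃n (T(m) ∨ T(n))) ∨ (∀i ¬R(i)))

First replace A → B with ¬A ∨ B; A ↔ B as (¬A ∨ B) ∧ (¬B ∨ A).
  ¬((¬(∀l ¬R(l)) ∨ ¬(∀m ∃n (T(m) ∨ T(n))) ∨ (∀i ¬R(i))) ∧ (¬(¬(∀m ∃n (T(m) ∨ T(n))) ∨ (∀i ¬R(i))) ∨ (∀l ¬R(l))))
Drive negations inward (¬∀x A ≡ ∃x ¬A, ¬∃x A ≡ ∀x ¬A, De Morgan for ∧/∨):
  (∀l ¬R(l)) ∧ (∀m ∃n (T(m) ∨ T(n))) ∧ (∃i R(i)) ∨ ((∃m ∀n (¬T(m) ∧ ¬T(n))) ∨ (∀i ¬R(i))) ∧ (∃l R(l))
Standardize variables apart so no two quantifiers bind the same name: m↦x, n↦a, i↦y, l↦z.
  (∀l ¬R(l)) ∧ (∀m ∃n (T(m) ∨ T(n))) ∧ (∃i R(i)) ∨ ((∃x ∀a (¬T(x) ∧ ¬T(a))) ∨ (∀y ¬R(y))) ∧ (∃z R(z))
Extract every quantifier outward, since the variables are now distinct and don't occur free across branches:
  ∀l ∀m ∃n ∃i ∃x ∀a ∀y ∃z (¬R(l) ∧ (T(m) ∨ T(n)) ∧ R(i) ∨ (¬T(x) ∧ ¬T(a) ∨ ¬R(y)) ∧ R(z))

∀l ∀m ∃n ∃i ∃x ∀a ∀y ∃z (¬R(l) ∧ (T(m) ∨ T(n)) ∧ R(i) ∨ (¬T(x) ∧ ¬T(a) ∨ ¬R(y)) ∧ R(z))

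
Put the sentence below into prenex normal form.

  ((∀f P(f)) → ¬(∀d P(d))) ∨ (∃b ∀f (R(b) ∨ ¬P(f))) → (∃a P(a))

∀f ∀d ∀b ∃z ∃a (P(f) ∧ P(d) ∧ ¬R(b) ∧ P(z) ∨ P(a))

Eliminate → and ↔ using ¬ and ∨.
  ¬(¬(∀f P(f)) ∨ ¬(∀d P(d)) ∨ (∃b ∀f (R(b) ∨ ¬P(f)))) ∨ (∃a P(a))
Drive negations inward (¬∀x A ≡ ∃x ¬A, ¬∃x A ≡ ∀x ¬A, De Morgan for ∧/∨):
  (∀f P(f)) ∧ (∀d P(d)) ∧ (∀b ∃f (¬R(b) ∧ P(f))) ∨ (∃a P(a))
Rename bound variables to avoid capture: f↦z.
  (∀f P(f)) ∧ (∀d P(d)) ∧ (∀b ∃z (¬R(b) ∧ P(z))) ∨ (∃a P(a))
Extract every quantifier outward, since the variables are now distinct and don't occur free across branches:
  ∀f ∀d ∀b ∃z ∃a (P(f) ∧ P(d) ∧ ¬R(b) ∧ P(z) ∨ P(a))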